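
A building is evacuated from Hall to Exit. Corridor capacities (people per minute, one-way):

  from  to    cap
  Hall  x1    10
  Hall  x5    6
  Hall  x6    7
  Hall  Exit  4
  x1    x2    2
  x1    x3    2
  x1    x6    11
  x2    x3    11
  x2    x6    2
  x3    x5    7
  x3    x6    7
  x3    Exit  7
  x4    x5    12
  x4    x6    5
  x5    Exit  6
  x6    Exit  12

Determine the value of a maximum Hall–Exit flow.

26

Augment Hall→Exit: bottleneck 4, flow now 4.
Augment Hall→x5→Exit: bottleneck 6, flow now 10.
Augment Hall→x6→Exit: bottleneck 7, flow now 17.
Augment Hall→x1→x3→Exit: bottleneck 2, flow now 19.
Augment Hall→x1→x6→Exit: bottleneck 5, flow now 24.
Augment Hall→x1→x2→x3→Exit: bottleneck 2, flow now 26.
No augmenting path remains; maximum flow = 26.
In the residual graph, reachable from Hall: {Hall, x1, x6}.
Min-cut edges: Hall→x5 (6), Hall→Exit (4), x1→x2 (2), x1→x3 (2), x6→Exit (12); capacity 6 + 4 + 2 + 2 + 12 = 26.
This cut is saturated, so no flow can exceed 26.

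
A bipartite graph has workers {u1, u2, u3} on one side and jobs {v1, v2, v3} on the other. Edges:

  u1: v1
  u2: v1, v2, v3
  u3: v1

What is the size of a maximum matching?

Unit-capacity flow: source→left, listed edges, right→sink; max matching = max flow.
Augmenting path u1→v1 (+1); matched 1.
Augmenting path u2→v2 (+1); matched 2.
No augmenting path remains; maximum matching = 2.
König certificate: {u2, v1} is a vertex cover of size 2 (every listed pair touches it), so no matching can be larger.

2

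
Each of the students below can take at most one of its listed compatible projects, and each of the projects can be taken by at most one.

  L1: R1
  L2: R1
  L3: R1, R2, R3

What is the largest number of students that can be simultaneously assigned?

Unit-capacity flow: source→left, listed edges, right→sink; max matching = max flow.
Augmenting path L1→R1 (+1); matched 1.
Augmenting path L3→R2 (+1); matched 2.
No augmenting path remains; maximum matching = 2.
König certificate: {L3, R1} is a vertex cover of size 2 (every listed pair touches it), so no matching can be larger.

2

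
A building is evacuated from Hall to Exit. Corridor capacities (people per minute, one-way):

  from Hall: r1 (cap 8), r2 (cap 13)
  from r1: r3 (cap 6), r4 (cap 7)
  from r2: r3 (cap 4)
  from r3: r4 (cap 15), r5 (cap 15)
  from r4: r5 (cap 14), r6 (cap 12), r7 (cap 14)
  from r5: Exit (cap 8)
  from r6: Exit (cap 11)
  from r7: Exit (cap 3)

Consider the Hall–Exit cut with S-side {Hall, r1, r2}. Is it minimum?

No — its capacity is 17, but the minimum cut has capacity 12.

Given cut capacity: 6 + 7 + 4 = 17.
Augment Hall→r1→r3→r5→Exit: bottleneck 6, flow now 6.
Augment Hall→r1→r4→r5→Exit: bottleneck 2, flow now 8.
Augment Hall→r2→r3→r4→r6→Exit: bottleneck 4, flow now 12.
No augmenting path remains; maximum flow = 12.
In the residual graph, reachable from Hall: {Hall, r2}.
Min-cut edges: Hall→r1 (8), r2→r3 (4); capacity 8 + 4 = 12.
Cut capacity 17 exceeds the max flow 12, so it is not minimum.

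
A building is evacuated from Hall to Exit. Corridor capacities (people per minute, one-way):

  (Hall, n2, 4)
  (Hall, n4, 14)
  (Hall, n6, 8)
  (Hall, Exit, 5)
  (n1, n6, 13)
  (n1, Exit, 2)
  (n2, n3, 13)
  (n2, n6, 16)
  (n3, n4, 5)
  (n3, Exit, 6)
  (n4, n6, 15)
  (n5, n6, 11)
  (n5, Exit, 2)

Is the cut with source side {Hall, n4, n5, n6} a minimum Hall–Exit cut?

No — its capacity is 11, but the minimum cut has capacity 9.

Given cut capacity: 4 + 5 + 2 = 11.
Augment Hall→Exit: bottleneck 5, flow now 5.
Augment Hall→n2→n3→Exit: bottleneck 4, flow now 9.
No augmenting path remains; maximum flow = 9.
In the residual graph, reachable from Hall: {Hall, n4, n6}.
Min-cut edges: Hall→n2 (4), Hall→Exit (5); capacity 4 + 5 = 9.
Cut capacity 11 exceeds the max flow 9, so it is not minimum.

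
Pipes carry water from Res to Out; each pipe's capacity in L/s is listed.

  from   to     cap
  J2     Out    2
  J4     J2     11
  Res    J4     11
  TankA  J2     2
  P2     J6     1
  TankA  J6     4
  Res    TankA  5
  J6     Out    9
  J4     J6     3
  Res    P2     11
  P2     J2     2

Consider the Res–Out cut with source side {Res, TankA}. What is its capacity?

28

Edges leaving {Res, TankA}: Res→P2 (11), Res→J4 (11), TankA→J2 (2), TankA→J6 (4).
Cut capacity = 11 + 11 + 2 + 4 = 28.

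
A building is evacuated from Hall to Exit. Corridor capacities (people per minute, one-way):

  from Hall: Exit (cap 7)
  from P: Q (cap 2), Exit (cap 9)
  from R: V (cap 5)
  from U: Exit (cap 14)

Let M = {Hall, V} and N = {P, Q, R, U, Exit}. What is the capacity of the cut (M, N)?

Edges leaving {Hall, V}: Hall→Exit (7).
Cut capacity = 7 = 7.

7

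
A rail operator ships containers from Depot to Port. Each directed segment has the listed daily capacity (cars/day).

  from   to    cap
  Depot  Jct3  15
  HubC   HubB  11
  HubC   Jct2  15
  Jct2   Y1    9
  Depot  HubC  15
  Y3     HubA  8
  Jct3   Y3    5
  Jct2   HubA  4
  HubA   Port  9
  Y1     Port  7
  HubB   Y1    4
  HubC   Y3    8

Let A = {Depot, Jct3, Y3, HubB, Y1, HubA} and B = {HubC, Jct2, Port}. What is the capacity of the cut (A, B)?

Edges leaving {Depot, Jct3, Y3, HubB, Y1, HubA}: Depot→HubC (15), Y1→Port (7), HubA→Port (9).
Cut capacity = 15 + 7 + 9 = 31.

31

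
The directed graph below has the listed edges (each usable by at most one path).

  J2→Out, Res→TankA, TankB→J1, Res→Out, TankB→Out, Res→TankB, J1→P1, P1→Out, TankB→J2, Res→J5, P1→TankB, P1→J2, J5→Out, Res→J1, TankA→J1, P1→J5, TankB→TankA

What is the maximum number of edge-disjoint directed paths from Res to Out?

4

Assign every edge capacity 1; by Menger, the answer equals the max flow.
Path Res→Out (+1); total 1.
Path Res→J5→Out (+1); total 2.
Path Res→TankB→Out (+1); total 3.
Path Res→J1→P1→Out (+1); total 4.
No residual Res→Out path; max flow = 4.
Certifying cut of size 4: {J1→P1, Res→J5, Res→Out, Res→TankB}.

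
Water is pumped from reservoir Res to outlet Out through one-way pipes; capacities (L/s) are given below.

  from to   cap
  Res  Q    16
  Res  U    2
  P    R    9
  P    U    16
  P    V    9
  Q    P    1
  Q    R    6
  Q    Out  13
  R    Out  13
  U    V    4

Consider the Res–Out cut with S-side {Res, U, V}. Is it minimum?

Given cut capacity: 16 = 16.
Augment Res→Q→Out: bottleneck 13, flow now 13.
Augment Res→Q→R→Out: bottleneck 3, flow now 16.
No augmenting path remains; maximum flow = 16.
Cut capacity 16 equals the max flow, so it is a minimum cut.

Yes — it is a minimum cut (capacity 16).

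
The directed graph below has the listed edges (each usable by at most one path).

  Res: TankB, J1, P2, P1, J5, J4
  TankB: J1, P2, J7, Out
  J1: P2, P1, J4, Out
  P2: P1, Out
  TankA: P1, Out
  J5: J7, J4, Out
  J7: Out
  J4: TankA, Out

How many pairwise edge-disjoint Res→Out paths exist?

5

Assign every edge capacity 1; by Menger, the answer equals the max flow.
Path Res→TankB→Out (+1); total 1.
Path Res→J1→Out (+1); total 2.
Path Res→P2→Out (+1); total 3.
Path Res→J5→Out (+1); total 4.
Path Res→J4→Out (+1); total 5.
No residual Res→Out path; max flow = 5.
Certifying cut of size 5: {Res→J1, Res→J4, Res→J5, Res→P2, Res→TankB}.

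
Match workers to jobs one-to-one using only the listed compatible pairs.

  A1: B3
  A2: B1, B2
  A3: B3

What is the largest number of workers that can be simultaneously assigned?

Unit-capacity flow: source→left, listed edges, right→sink; max matching = max flow.
Augmenting path A1→B3 (+1); matched 1.
Augmenting path A2→B1 (+1); matched 2.
No augmenting path remains; maximum matching = 2.
König certificate: {A2, B3} is a vertex cover of size 2 (every listed pair touches it), so no matching can be larger.

2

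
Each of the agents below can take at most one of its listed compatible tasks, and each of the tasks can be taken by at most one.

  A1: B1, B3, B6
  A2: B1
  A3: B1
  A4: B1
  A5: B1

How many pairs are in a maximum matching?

Unit-capacity flow: source→left, listed edges, right→sink; max matching = max flow.
Augmenting path A1→B1 (+1); matched 1.
Augmenting path A2→B1→A1→B3 (+1); matched 2.
No augmenting path remains; maximum matching = 2.
König certificate: {A1, B1} is a vertex cover of size 2 (every listed pair touches it), so no matching can be larger.

2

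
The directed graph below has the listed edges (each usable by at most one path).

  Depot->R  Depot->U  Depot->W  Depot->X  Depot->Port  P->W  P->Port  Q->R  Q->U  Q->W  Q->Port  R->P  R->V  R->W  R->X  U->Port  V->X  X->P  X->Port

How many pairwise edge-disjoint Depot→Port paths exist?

Assign every edge capacity 1; by Menger, the answer equals the max flow.
Path Depot→Port (+1); total 1.
Path Depot→U→Port (+1); total 2.
Path Depot→X→Port (+1); total 3.
Path Depot→R→P→Port (+1); total 4.
No residual Depot→Port path; max flow = 4.
Certifying cut of size 4: {Depot→Port, Depot→R, Depot→U, Depot→X}.

4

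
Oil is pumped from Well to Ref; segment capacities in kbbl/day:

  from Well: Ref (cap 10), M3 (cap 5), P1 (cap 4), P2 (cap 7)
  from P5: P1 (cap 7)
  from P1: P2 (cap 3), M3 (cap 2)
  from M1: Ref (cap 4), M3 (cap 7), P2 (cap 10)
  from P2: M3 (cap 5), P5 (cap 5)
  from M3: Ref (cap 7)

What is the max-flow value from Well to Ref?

17

Augment Well→Ref: bottleneck 10, flow now 10.
Augment Well→M3→Ref: bottleneck 5, flow now 15.
Augment Well→P1→M3→Ref: bottleneck 2, flow now 17.
No augmenting path remains; maximum flow = 17.
In the residual graph, reachable from Well: {Well, P5, P1, P2, M3}.
Min-cut edges: Well→Ref (10), M3→Ref (7); capacity 10 + 7 = 17.
This cut is saturated, so no flow can exceed 17.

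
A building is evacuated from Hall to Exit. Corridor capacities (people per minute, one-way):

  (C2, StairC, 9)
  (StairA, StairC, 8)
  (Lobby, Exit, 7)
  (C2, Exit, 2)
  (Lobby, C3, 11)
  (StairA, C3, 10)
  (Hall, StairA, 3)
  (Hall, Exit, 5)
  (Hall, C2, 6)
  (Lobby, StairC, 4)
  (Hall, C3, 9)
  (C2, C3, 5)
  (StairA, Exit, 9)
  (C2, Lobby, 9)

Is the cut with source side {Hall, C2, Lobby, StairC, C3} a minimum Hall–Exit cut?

No — its capacity is 17, but the minimum cut has capacity 14.

Given cut capacity: 3 + 5 + 2 + 7 = 17.
Augment Hall→Exit: bottleneck 5, flow now 5.
Augment Hall→C2→Exit: bottleneck 2, flow now 7.
Augment Hall→StairA→Exit: bottleneck 3, flow now 10.
Augment Hall→C2→Lobby→Exit: bottleneck 4, flow now 14.
No augmenting path remains; maximum flow = 14.
In the residual graph, reachable from Hall: {Hall, C3}.
Min-cut edges: Hall→C2 (6), Hall→StairA (3), Hall→Exit (5); capacity 6 + 3 + 5 = 14.
Cut capacity 17 exceeds the max flow 14, so it is not minimum.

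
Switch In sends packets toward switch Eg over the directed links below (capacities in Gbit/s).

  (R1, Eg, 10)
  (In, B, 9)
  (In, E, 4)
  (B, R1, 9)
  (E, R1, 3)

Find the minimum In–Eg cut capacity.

10

Augment In→E→R1→Eg: bottleneck 3, flow now 3.
Augment In→B→R1→Eg: bottleneck 7, flow now 10.
No augmenting path remains; maximum flow = 10.
By max-flow min-cut, the minimum cut capacity equals the max flow.
In the residual graph, reachable from In: {In, E, B, R1}.
Min-cut edges: R1→Eg (10); capacity 10 = 10.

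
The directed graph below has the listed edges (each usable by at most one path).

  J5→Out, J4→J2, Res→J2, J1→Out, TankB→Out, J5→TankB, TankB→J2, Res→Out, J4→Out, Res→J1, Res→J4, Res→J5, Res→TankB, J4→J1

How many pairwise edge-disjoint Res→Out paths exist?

5

Assign every edge capacity 1; by Menger, the answer equals the max flow.
Path Res→Out (+1); total 1.
Path Res→J5→Out (+1); total 2.
Path Res→TankB→Out (+1); total 3.
Path Res→J4→Out (+1); total 4.
Path Res→J1→Out (+1); total 5.
No residual Res→Out path; max flow = 5.
Certifying cut of size 5: {Res→J1, Res→J4, Res→J5, Res→Out, Res→TankB}.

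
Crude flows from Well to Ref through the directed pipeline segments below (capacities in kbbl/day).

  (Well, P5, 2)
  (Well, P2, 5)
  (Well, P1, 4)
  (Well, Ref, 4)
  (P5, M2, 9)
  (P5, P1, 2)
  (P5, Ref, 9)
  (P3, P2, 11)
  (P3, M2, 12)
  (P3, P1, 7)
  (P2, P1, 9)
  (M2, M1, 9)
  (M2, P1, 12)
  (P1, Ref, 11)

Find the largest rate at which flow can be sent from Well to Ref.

15

Augment Well→Ref: bottleneck 4, flow now 4.
Augment Well→P5→Ref: bottleneck 2, flow now 6.
Augment Well→P1→Ref: bottleneck 4, flow now 10.
Augment Well→P2→P1→Ref: bottleneck 5, flow now 15.
No augmenting path remains; maximum flow = 15.
In the residual graph, reachable from Well: {Well}.
Min-cut edges: Well→P5 (2), Well→P2 (5), Well→P1 (4), Well→Ref (4); capacity 2 + 5 + 4 + 4 = 15.
This cut is saturated, so no flow can exceed 15.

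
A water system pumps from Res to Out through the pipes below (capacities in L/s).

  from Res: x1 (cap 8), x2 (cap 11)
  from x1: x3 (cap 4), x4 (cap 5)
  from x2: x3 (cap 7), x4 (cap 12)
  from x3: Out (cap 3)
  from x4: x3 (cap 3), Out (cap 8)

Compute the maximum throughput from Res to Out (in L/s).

11

Augment Res→x1→x3→Out: bottleneck 3, flow now 3.
Augment Res→x1→x4→Out: bottleneck 5, flow now 8.
Augment Res→x2→x4→Out: bottleneck 3, flow now 11.
No augmenting path remains; maximum flow = 11.
In the residual graph, reachable from Res: {Res, x1, x2, x3, x4}.
Min-cut edges: x3→Out (3), x4→Out (8); capacity 3 + 8 = 11.
This cut is saturated, so no flow can exceed 11.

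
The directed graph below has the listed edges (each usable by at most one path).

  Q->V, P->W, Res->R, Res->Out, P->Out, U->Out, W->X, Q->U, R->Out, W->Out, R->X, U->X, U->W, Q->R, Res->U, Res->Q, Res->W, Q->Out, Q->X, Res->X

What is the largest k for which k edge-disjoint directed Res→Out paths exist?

5

Assign every edge capacity 1; by Menger, the answer equals the max flow.
Path Res→Out (+1); total 1.
Path Res→Q→Out (+1); total 2.
Path Res→R→Out (+1); total 3.
Path Res→U→Out (+1); total 4.
Path Res→W→Out (+1); total 5.
No residual Res→Out path; max flow = 5.
Certifying cut of size 5: {Res→Out, Res→Q, Res→R, Res→U, Res→W}.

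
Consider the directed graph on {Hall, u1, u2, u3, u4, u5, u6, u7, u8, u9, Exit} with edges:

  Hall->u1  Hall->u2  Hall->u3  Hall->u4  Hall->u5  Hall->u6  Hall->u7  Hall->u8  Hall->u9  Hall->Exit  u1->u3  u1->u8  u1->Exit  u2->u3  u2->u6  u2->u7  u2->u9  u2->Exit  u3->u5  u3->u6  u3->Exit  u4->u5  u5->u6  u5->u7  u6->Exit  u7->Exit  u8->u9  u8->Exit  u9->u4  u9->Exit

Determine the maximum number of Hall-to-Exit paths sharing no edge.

Assign every edge capacity 1; by Menger, the answer equals the max flow.
Path Hall→Exit (+1); total 1.
Path Hall→u1→Exit (+1); total 2.
Path Hall→u2→Exit (+1); total 3.
Path Hall→u3→Exit (+1); total 4.
Path Hall→u6→Exit (+1); total 5.
Path Hall→u7→Exit (+1); total 6.
Path Hall→u8→Exit (+1); total 7.
Path Hall→u9→Exit (+1); total 8.
No residual Hall→Exit path; max flow = 8.
Certifying cut of size 8: {Hall→Exit, Hall→u1, Hall→u2, Hall→u3, Hall→u8, Hall→u9, u6→Exit, u7→Exit}.

8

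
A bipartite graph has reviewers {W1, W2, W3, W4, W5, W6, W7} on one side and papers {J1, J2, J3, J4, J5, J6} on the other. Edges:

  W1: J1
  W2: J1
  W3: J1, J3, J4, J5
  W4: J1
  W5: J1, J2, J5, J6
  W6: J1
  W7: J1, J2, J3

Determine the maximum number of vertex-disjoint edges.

Unit-capacity flow: source→left, listed edges, right→sink; max matching = max flow.
Augmenting path W1→J1 (+1); matched 1.
Augmenting path W3→J3 (+1); matched 2.
Augmenting path W5→J2 (+1); matched 3.
Augmenting path W7→J2→W5→J5 (+1); matched 4.
No augmenting path remains; maximum matching = 4.
König certificate: {W3, W5, W7, J1} is a vertex cover of size 4 (every listed pair touches it), so no matching can be larger.

4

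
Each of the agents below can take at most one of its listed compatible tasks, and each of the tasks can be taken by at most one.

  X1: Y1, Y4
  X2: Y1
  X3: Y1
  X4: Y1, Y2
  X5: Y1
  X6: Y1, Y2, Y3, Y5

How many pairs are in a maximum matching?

Unit-capacity flow: source→left, listed edges, right→sink; max matching = max flow.
Augmenting path X1→Y1 (+1); matched 1.
Augmenting path X4→Y2 (+1); matched 2.
Augmenting path X6→Y3 (+1); matched 3.
Augmenting path X2→Y1→X1→Y4 (+1); matched 4.
No augmenting path remains; maximum matching = 4.
König certificate: {X1, X4, X6, Y1} is a vertex cover of size 4 (every listed pair touches it), so no matching can be larger.

4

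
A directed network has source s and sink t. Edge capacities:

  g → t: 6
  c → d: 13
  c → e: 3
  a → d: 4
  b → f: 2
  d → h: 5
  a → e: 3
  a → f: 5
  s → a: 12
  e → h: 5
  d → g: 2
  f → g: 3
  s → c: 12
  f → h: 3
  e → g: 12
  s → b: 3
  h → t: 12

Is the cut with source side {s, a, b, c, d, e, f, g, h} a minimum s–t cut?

Yes — it is a minimum cut (capacity 18).

Given cut capacity: 6 + 12 = 18.
Augment s→a→d→g→t: bottleneck 2, flow now 2.
Augment s→a→d→h→t: bottleneck 2, flow now 4.
Augment s→a→e→g→t: bottleneck 3, flow now 7.
Augment s→a→f→g→t: bottleneck 1, flow now 8.
Augment s→a→f→h→t: bottleneck 3, flow now 11.
Augment s→c→d→h→t: bottleneck 3, flow now 14.
Augment s→c→e→h→t: bottleneck 3, flow now 17.
Augment s→a→f→g→e→h→t: bottleneck 1, flow now 18. (uses reverse residual edge)
No augmenting path remains; maximum flow = 18.
Cut capacity 18 equals the max flow, so it is a minimum cut.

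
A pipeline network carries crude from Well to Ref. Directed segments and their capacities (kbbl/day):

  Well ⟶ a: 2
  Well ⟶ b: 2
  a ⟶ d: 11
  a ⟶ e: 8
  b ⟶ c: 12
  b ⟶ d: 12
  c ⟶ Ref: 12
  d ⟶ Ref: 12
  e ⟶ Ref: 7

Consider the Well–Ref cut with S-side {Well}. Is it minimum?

Given cut capacity: 2 + 2 = 4.
Augment Well→a→d→Ref: bottleneck 2, flow now 2.
Augment Well→b→c→Ref: bottleneck 2, flow now 4.
No augmenting path remains; maximum flow = 4.
Cut capacity 4 equals the max flow, so it is a minimum cut.

Yes — it is a minimum cut (capacity 4).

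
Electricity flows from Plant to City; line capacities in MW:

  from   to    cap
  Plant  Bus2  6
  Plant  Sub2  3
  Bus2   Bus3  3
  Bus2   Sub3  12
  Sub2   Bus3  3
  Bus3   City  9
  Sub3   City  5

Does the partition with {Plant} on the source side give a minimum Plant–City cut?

Given cut capacity: 6 + 3 = 9.
Augment Plant→Bus2→Bus3→City: bottleneck 3, flow now 3.
Augment Plant→Bus2→Sub3→City: bottleneck 3, flow now 6.
Augment Plant→Sub2→Bus3→City: bottleneck 3, flow now 9.
No augmenting path remains; maximum flow = 9.
Cut capacity 9 equals the max flow, so it is a minimum cut.

Yes — it is a minimum cut (capacity 9).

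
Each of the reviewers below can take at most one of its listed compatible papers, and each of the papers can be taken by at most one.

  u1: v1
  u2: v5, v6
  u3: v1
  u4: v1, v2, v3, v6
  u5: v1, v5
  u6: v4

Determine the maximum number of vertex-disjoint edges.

5

Unit-capacity flow: source→left, listed edges, right→sink; max matching = max flow.
Augmenting path u1→v1 (+1); matched 1.
Augmenting path u2→v5 (+1); matched 2.
Augmenting path u4→v2 (+1); matched 3.
Augmenting path u6→v4 (+1); matched 4.
Augmenting path u5→v5→u2→v6 (+1); matched 5.
No augmenting path remains; maximum matching = 5.
König certificate: {u2, u4, u5, u6, v1} is a vertex cover of size 5 (every listed pair touches it), so no matching can be larger.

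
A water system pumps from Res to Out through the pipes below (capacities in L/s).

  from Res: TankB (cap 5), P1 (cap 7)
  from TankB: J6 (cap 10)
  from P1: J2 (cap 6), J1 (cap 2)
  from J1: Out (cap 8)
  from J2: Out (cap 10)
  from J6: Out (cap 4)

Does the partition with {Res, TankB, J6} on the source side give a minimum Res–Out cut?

Yes — it is a minimum cut (capacity 11).

Given cut capacity: 7 + 4 = 11.
Augment Res→TankB→J6→Out: bottleneck 4, flow now 4.
Augment Res→P1→J1→Out: bottleneck 2, flow now 6.
Augment Res→P1→J2→Out: bottleneck 5, flow now 11.
No augmenting path remains; maximum flow = 11.
Cut capacity 11 equals the max flow, so it is a minimum cut.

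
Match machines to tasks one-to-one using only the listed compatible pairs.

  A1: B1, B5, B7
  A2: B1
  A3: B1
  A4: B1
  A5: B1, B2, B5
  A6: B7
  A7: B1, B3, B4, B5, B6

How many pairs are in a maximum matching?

Unit-capacity flow: source→left, listed edges, right→sink; max matching = max flow.
Augmenting path A1→B1 (+1); matched 1.
Augmenting path A5→B2 (+1); matched 2.
Augmenting path A6→B7 (+1); matched 3.
Augmenting path A7→B3 (+1); matched 4.
Augmenting path A2→B1→A1→B5 (+1); matched 5.
No augmenting path remains; maximum matching = 5.
König certificate: {A1, A5, A6, A7, B1} is a vertex cover of size 5 (every listed pair touches it), so no matching can be larger.

5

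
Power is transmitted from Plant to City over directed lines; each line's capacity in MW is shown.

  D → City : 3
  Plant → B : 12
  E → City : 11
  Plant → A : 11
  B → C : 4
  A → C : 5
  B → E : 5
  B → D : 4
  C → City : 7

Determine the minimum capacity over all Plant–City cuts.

Augment Plant→A→C→City: bottleneck 5, flow now 5.
Augment Plant→B→C→City: bottleneck 2, flow now 7.
Augment Plant→B→D→City: bottleneck 3, flow now 10.
Augment Plant→B→E→City: bottleneck 5, flow now 15.
No augmenting path remains; maximum flow = 15.
By max-flow min-cut, the minimum cut capacity equals the max flow.
In the residual graph, reachable from Plant: {Plant, A, B, C, D}.
Min-cut edges: B→E (5), C→City (7), D→City (3); capacity 5 + 7 + 3 = 15.

15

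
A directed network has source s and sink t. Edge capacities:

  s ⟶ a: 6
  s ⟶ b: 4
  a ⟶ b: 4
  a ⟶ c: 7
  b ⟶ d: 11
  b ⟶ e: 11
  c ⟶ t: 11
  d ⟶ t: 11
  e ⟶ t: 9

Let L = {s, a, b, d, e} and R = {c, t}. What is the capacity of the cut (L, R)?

Edges leaving {s, a, b, d, e}: a→c (7), d→t (11), e→t (9).
Cut capacity = 7 + 11 + 9 = 27.

27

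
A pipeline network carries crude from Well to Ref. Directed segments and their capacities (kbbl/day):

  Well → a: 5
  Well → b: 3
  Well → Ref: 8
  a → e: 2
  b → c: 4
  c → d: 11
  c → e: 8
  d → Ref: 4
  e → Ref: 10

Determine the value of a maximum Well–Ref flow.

Augment Well→Ref: bottleneck 8, flow now 8.
Augment Well→a→e→Ref: bottleneck 2, flow now 10.
Augment Well→b→c→d→Ref: bottleneck 3, flow now 13.
No augmenting path remains; maximum flow = 13.
In the residual graph, reachable from Well: {Well, a}.
Min-cut edges: Well→b (3), Well→Ref (8), a→e (2); capacity 3 + 8 + 2 = 13.
This cut is saturated, so no flow can exceed 13.

13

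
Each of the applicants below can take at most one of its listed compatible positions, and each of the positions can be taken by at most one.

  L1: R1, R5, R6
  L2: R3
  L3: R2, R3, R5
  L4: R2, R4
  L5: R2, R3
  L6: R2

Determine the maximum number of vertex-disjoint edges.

Unit-capacity flow: source→left, listed edges, right→sink; max matching = max flow.
Augmenting path L1→R1 (+1); matched 1.
Augmenting path L2→R3 (+1); matched 2.
Augmenting path L3→R2 (+1); matched 3.
Augmenting path L4→R4 (+1); matched 4.
Augmenting path L5→R2→L3→R5 (+1); matched 5.
No augmenting path remains; maximum matching = 5.
König certificate: {L1, L3, L4, R2, R3} is a vertex cover of size 5 (every listed pair touches it), so no matching can be larger.

5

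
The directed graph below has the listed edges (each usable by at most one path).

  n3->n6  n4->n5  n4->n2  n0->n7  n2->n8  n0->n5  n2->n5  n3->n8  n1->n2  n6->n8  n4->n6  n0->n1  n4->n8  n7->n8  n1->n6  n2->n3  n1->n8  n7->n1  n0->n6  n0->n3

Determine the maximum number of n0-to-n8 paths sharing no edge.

4

Assign every edge capacity 1; by Menger, the answer equals the max flow.
Path n0→n1→n8 (+1); total 1.
Path n0→n3→n8 (+1); total 2.
Path n0→n6→n8 (+1); total 3.
Path n0→n7→n8 (+1); total 4.
No residual n0→n8 path; max flow = 4.
Certifying cut of size 4: {n0→n1, n0→n3, n0→n6, n0→n7}.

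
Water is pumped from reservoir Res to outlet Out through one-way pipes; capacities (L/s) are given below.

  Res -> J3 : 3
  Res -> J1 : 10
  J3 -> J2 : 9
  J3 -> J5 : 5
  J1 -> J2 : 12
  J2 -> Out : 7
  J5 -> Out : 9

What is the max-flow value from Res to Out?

Augment Res→J3→J2→Out: bottleneck 3, flow now 3.
Augment Res→J1→J2→Out: bottleneck 4, flow now 7.
Augment Res→J1→J2→J3→J5→Out: bottleneck 3, flow now 10. (uses reverse residual edge)
No augmenting path remains; maximum flow = 10.
In the residual graph, reachable from Res: {Res, J1, J2}.
Min-cut edges: Res→J3 (3), J2→Out (7); capacity 3 + 7 = 10.
This cut is saturated, so no flow can exceed 10.

10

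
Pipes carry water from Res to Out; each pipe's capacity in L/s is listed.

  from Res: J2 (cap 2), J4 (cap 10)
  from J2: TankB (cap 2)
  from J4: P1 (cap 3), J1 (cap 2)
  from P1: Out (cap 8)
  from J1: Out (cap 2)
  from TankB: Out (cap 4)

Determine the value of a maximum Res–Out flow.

Augment Res→J2→TankB→Out: bottleneck 2, flow now 2.
Augment Res→J4→P1→Out: bottleneck 3, flow now 5.
Augment Res→J4→J1→Out: bottleneck 2, flow now 7.
No augmenting path remains; maximum flow = 7.
In the residual graph, reachable from Res: {Res, J4}.
Min-cut edges: Res→J2 (2), J4→P1 (3), J4→J1 (2); capacity 2 + 3 + 2 = 7.
This cut is saturated, so no flow can exceed 7.

7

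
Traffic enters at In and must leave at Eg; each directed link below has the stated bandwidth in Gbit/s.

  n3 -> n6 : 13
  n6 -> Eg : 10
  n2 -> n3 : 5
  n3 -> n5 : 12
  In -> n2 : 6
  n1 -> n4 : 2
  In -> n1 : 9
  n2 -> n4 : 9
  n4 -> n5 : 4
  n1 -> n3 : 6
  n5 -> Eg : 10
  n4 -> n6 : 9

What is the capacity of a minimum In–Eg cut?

Augment In→n1→n3→n5→Eg: bottleneck 6, flow now 6.
Augment In→n1→n4→n5→Eg: bottleneck 2, flow now 8.
Augment In→n2→n3→n5→Eg: bottleneck 2, flow now 10.
Augment In→n2→n3→n6→Eg: bottleneck 3, flow now 13.
Augment In→n2→n4→n6→Eg: bottleneck 1, flow now 14.
No augmenting path remains; maximum flow = 14.
By max-flow min-cut, the minimum cut capacity equals the max flow.
In the residual graph, reachable from In: {In, n1}.
Min-cut edges: In→n2 (6), n1→n3 (6), n1→n4 (2); capacity 6 + 6 + 2 = 14.

14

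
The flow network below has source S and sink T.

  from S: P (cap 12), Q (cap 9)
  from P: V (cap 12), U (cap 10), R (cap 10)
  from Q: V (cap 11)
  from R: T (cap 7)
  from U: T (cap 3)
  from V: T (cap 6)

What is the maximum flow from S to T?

Augment S→P→R→T: bottleneck 7, flow now 7.
Augment S→P→U→T: bottleneck 3, flow now 10.
Augment S→P→V→T: bottleneck 2, flow now 12.
Augment S→Q→V→T: bottleneck 4, flow now 16.
No augmenting path remains; maximum flow = 16.
In the residual graph, reachable from S: {S, P, Q, R, U, V}.
Min-cut edges: R→T (7), U→T (3), V→T (6); capacity 7 + 3 + 6 = 16.
This cut is saturated, so no flow can exceed 16.

16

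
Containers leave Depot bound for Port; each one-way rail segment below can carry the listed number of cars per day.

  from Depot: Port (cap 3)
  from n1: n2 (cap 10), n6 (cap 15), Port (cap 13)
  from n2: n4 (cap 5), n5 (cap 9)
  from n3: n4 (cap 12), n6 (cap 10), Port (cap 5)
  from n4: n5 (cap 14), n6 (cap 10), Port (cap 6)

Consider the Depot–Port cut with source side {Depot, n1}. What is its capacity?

41

Edges leaving {Depot, n1}: Depot→Port (3), n1→n2 (10), n1→n6 (15), n1→Port (13).
Cut capacity = 3 + 10 + 15 + 13 = 41.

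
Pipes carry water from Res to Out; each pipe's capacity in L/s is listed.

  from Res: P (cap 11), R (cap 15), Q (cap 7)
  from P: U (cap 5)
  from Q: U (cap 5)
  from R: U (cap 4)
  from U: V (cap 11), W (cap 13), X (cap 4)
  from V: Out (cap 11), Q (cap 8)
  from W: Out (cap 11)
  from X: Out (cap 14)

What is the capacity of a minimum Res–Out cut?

14

Augment Res→P→U→V→Out: bottleneck 5, flow now 5.
Augment Res→Q→U→V→Out: bottleneck 5, flow now 10.
Augment Res→R→U→V→Out: bottleneck 1, flow now 11.
Augment Res→R→U→W→Out: bottleneck 3, flow now 14.
No augmenting path remains; maximum flow = 14.
By max-flow min-cut, the minimum cut capacity equals the max flow.
In the residual graph, reachable from Res: {Res, P, Q, R}.
Min-cut edges: P→U (5), Q→U (5), R→U (4); capacity 5 + 5 + 4 = 14.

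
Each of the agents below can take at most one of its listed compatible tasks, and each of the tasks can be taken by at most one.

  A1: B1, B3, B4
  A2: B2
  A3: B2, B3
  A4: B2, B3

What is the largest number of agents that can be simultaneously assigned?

Unit-capacity flow: source→left, listed edges, right→sink; max matching = max flow.
Augmenting path A1→B1 (+1); matched 1.
Augmenting path A2→B2 (+1); matched 2.
Augmenting path A3→B3 (+1); matched 3.
No augmenting path remains; maximum matching = 3.
König certificate: {A1, B2, B3} is a vertex cover of size 3 (every listed pair touches it), so no matching can be larger.

3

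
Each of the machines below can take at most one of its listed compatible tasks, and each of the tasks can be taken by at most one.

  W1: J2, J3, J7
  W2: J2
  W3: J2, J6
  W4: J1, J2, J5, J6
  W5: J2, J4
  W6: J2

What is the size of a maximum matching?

Unit-capacity flow: source→left, listed edges, right→sink; max matching = max flow.
Augmenting path W1→J2 (+1); matched 1.
Augmenting path W3→J6 (+1); matched 2.
Augmenting path W4→J1 (+1); matched 3.
Augmenting path W5→J4 (+1); matched 4.
Augmenting path W2→J2→W1→J3 (+1); matched 5.
No augmenting path remains; maximum matching = 5.
König certificate: {W1, W3, W4, W5, J2} is a vertex cover of size 5 (every listed pair touches it), so no matching can be larger.

5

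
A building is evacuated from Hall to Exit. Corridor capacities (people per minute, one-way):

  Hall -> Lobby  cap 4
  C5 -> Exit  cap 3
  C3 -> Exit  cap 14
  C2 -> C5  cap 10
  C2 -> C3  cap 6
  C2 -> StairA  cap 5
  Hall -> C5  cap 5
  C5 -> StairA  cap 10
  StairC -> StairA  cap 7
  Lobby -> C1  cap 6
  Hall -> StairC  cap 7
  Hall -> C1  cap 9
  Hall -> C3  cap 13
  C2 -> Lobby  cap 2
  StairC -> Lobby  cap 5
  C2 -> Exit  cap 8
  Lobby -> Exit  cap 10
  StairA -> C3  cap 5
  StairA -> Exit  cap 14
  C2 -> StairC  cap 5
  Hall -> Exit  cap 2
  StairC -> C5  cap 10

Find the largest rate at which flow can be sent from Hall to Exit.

31

Augment Hall→Exit: bottleneck 2, flow now 2.
Augment Hall→Lobby→Exit: bottleneck 4, flow now 6.
Augment Hall→C5→Exit: bottleneck 3, flow now 9.
Augment Hall→C3→Exit: bottleneck 13, flow now 22.
Augment Hall→StairC→Lobby→Exit: bottleneck 5, flow now 27.
Augment Hall→StairC→StairA→Exit: bottleneck 2, flow now 29.
Augment Hall→C5→StairA→Exit: bottleneck 2, flow now 31.
No augmenting path remains; maximum flow = 31.
In the residual graph, reachable from Hall: {Hall, C1}.
Min-cut edges: Hall→StairC (7), Hall→Lobby (4), Hall→C5 (5), Hall→C3 (13), Hall→Exit (2); capacity 7 + 4 + 5 + 13 + 2 = 31.
This cut is saturated, so no flow can exceed 31.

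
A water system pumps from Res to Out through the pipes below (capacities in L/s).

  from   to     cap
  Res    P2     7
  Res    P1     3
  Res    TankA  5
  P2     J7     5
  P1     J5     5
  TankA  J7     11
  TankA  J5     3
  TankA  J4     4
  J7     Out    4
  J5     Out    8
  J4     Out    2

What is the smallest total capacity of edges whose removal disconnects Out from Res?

Augment Res→P2→J7→Out: bottleneck 4, flow now 4.
Augment Res→P1→J5→Out: bottleneck 3, flow now 7.
Augment Res→TankA→J5→Out: bottleneck 3, flow now 10.
Augment Res→TankA→J4→Out: bottleneck 2, flow now 12.
No augmenting path remains; maximum flow = 12.
By max-flow min-cut, the minimum cut capacity equals the max flow.
In the residual graph, reachable from Res: {Res, P2, J7}.
Min-cut edges: Res→P1 (3), Res→TankA (5), J7→Out (4); capacity 3 + 5 + 4 = 12.

12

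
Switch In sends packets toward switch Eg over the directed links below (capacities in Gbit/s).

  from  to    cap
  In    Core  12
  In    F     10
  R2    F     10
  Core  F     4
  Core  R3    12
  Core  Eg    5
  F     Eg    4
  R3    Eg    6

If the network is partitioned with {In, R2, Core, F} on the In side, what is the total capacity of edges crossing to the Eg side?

21

Edges leaving {In, R2, Core, F}: Core→R3 (12), Core→Eg (5), F→Eg (4).
Cut capacity = 12 + 5 + 4 = 21.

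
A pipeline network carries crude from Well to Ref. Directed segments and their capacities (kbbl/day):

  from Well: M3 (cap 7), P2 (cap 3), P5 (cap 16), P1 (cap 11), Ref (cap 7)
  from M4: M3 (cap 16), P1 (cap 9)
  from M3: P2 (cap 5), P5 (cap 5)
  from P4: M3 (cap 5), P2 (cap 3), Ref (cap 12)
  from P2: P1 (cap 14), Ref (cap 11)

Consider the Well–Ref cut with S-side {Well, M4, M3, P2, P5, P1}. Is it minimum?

Given cut capacity: 7 + 11 = 18.
Augment Well→Ref: bottleneck 7, flow now 7.
Augment Well→P2→Ref: bottleneck 3, flow now 10.
Augment Well→M3→P2→Ref: bottleneck 5, flow now 15.
No augmenting path remains; maximum flow = 15.
In the residual graph, reachable from Well: {Well, M3, P5, P1}.
Min-cut edges: Well→P2 (3), Well→Ref (7), M3→P2 (5); capacity 3 + 7 + 5 = 15.
Cut capacity 18 exceeds the max flow 15, so it is not minimum.

No — its capacity is 18, but the minimum cut has capacity 15.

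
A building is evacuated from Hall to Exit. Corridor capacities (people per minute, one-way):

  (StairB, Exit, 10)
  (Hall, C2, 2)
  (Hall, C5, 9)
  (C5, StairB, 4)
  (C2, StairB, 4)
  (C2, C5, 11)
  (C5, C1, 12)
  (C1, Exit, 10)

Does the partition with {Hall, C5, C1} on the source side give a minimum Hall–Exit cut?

No — its capacity is 16, but the minimum cut has capacity 11.

Given cut capacity: 2 + 4 + 10 = 16.
Augment Hall→C2→StairB→Exit: bottleneck 2, flow now 2.
Augment Hall→C5→StairB→Exit: bottleneck 4, flow now 6.
Augment Hall→C5→C1→Exit: bottleneck 5, flow now 11.
No augmenting path remains; maximum flow = 11.
In the residual graph, reachable from Hall: {Hall}.
Min-cut edges: Hall→C2 (2), Hall→C5 (9); capacity 2 + 9 = 11.
Cut capacity 16 exceeds the max flow 11, so it is not minimum.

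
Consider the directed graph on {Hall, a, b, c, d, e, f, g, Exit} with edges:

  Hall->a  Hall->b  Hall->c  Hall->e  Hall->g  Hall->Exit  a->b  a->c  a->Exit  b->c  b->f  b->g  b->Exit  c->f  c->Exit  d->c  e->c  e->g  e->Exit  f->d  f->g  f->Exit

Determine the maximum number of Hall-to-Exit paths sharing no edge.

Assign every edge capacity 1; by Menger, the answer equals the max flow.
Path Hall→Exit (+1); total 1.
Path Hall→a→Exit (+1); total 2.
Path Hall→b→Exit (+1); total 3.
Path Hall→c→Exit (+1); total 4.
Path Hall→e→Exit (+1); total 5.
No residual Hall→Exit path; max flow = 5.
Certifying cut of size 5: {Hall→Exit, Hall→a, Hall→b, Hall→c, Hall→e}.

5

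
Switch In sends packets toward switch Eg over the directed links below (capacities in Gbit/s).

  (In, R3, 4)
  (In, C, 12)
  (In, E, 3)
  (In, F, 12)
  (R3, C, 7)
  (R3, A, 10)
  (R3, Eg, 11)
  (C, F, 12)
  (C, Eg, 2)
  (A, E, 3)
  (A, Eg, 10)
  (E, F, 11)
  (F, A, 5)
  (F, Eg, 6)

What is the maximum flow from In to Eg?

Augment In→R3→Eg: bottleneck 4, flow now 4.
Augment In→C→Eg: bottleneck 2, flow now 6.
Augment In→F→Eg: bottleneck 6, flow now 12.
Augment In→F→A→Eg: bottleneck 5, flow now 17.
No augmenting path remains; maximum flow = 17.
In the residual graph, reachable from In: {In, C, E, F}.
Min-cut edges: In→R3 (4), C→Eg (2), F→A (5), F→Eg (6); capacity 4 + 2 + 5 + 6 = 17.
This cut is saturated, so no flow can exceed 17.

17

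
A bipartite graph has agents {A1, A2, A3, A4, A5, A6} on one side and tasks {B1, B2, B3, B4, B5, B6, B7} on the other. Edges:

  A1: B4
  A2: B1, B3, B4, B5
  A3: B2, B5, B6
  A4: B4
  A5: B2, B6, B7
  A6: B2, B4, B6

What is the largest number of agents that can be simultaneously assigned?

Unit-capacity flow: source→left, listed edges, right→sink; max matching = max flow.
Augmenting path A1→B4 (+1); matched 1.
Augmenting path A2→B1 (+1); matched 2.
Augmenting path A3→B2 (+1); matched 3.
Augmenting path A5→B6 (+1); matched 4.
Augmenting path A6→B2→A3→B5 (+1); matched 5.
No augmenting path remains; maximum matching = 5.
König certificate: {A2, A3, A5, A6, B4} is a vertex cover of size 5 (every listed pair touches it), so no matching can be larger.

5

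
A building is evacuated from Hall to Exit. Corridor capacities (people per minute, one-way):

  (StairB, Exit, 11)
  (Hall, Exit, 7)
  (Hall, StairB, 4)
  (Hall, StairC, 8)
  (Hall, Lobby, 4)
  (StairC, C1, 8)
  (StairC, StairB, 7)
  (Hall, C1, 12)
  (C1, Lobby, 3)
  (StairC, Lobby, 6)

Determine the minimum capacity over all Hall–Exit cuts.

18

Augment Hall→Exit: bottleneck 7, flow now 7.
Augment Hall→StairB→Exit: bottleneck 4, flow now 11.
Augment Hall→StairC→StairB→Exit: bottleneck 7, flow now 18.
No augmenting path remains; maximum flow = 18.
By max-flow min-cut, the minimum cut capacity equals the max flow.
In the residual graph, reachable from Hall: {Hall, StairC, C1, Lobby}.
Min-cut edges: Hall→StairB (4), Hall→Exit (7), StairC→StairB (7); capacity 4 + 7 + 7 = 18.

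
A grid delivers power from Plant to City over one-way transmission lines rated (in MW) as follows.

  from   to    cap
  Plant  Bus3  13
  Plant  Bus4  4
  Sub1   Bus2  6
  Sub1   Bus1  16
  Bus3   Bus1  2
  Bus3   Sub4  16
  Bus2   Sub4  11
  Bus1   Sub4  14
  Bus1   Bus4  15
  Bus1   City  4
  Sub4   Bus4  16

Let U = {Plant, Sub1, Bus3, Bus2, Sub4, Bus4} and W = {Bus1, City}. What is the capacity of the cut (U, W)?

Edges leaving {Plant, Sub1, Bus3, Bus2, Sub4, Bus4}: Sub1→Bus1 (16), Bus3→Bus1 (2).
Cut capacity = 16 + 2 = 18.

18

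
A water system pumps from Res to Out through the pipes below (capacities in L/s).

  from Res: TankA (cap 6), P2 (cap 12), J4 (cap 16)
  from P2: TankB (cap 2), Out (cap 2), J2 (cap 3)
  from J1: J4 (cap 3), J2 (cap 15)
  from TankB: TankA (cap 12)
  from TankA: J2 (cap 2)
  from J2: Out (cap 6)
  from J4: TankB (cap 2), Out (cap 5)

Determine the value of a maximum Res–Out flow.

12

Augment Res→P2→Out: bottleneck 2, flow now 2.
Augment Res→J4→Out: bottleneck 5, flow now 7.
Augment Res→P2→J2→Out: bottleneck 3, flow now 10.
Augment Res→TankA→J2→Out: bottleneck 2, flow now 12.
No augmenting path remains; maximum flow = 12.
In the residual graph, reachable from Res: {Res, P2, TankB, TankA, J4}.
Min-cut edges: P2→J2 (3), P2→Out (2), TankA→J2 (2), J4→Out (5); capacity 3 + 2 + 2 + 5 = 12.
This cut is saturated, so no flow can exceed 12.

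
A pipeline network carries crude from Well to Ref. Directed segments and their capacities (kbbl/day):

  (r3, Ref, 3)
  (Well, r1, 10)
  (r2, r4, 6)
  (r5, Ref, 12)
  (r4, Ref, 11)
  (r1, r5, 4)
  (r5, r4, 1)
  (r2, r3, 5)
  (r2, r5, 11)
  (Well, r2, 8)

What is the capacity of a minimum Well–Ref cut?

12

Augment Well→r1→r5→Ref: bottleneck 4, flow now 4.
Augment Well→r2→r3→Ref: bottleneck 3, flow now 7.
Augment Well→r2→r4→Ref: bottleneck 5, flow now 12.
No augmenting path remains; maximum flow = 12.
By max-flow min-cut, the minimum cut capacity equals the max flow.
In the residual graph, reachable from Well: {Well, r1}.
Min-cut edges: Well→r2 (8), r1→r5 (4); capacity 8 + 4 = 12.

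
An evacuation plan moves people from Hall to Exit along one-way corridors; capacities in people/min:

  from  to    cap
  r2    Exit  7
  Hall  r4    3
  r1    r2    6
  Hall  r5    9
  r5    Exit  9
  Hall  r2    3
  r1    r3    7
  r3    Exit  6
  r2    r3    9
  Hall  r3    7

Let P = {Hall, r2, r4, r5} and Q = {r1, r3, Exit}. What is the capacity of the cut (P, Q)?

Edges leaving {Hall, r2, r4, r5}: Hall→r3 (7), r2→r3 (9), r2→Exit (7), r5→Exit (9).
Cut capacity = 7 + 9 + 7 + 9 = 32.

32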